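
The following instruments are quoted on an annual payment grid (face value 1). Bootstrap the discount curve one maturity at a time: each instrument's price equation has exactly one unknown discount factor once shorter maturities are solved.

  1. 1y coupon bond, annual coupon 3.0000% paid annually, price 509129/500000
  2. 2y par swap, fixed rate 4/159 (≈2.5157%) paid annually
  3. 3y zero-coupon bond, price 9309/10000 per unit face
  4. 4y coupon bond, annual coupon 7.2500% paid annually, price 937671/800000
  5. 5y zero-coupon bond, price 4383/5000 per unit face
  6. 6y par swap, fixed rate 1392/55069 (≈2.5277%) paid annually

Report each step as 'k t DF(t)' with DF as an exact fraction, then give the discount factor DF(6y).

1 1 4943/5000
2 2 1189/1250
3 3 9309/10000
4 4 2247/2500
5 5 4383/5000
6 6 538/625
DF(6y) = 538/625 ≈ 0.860800

step 1 [1y] bond c/1=3/100: DF=(509129/500000 − 3/100·(0))/(1+3/100) = 4943/5000 ≈ 0.988600
step 2 [2y] swap r/1=4/159: DF=(1 − 4/159·(0.988600))/(1+4/159) = 1189/1250 ≈ 0.951200
step 3 [3y] zero: DF = P = 9309/10000 ≈ 0.930900
step 4 [4y] bond c/1=29/400: DF=(937671/800000 − 29/400·(0.988600+0.951200+0.930900))/(1+29/400) = 2247/2500 ≈ 0.898800
step 5 [5y] zero: DF = P = 4383/5000 ≈ 0.876600
step 6 [6y] swap r/1=1392/55069: DF=(1 − 1392/55069·(0.988600+0.951200+0.930900+0.898800+0.876600))/(1+1392/55069) = 538/625 ≈ 0.860800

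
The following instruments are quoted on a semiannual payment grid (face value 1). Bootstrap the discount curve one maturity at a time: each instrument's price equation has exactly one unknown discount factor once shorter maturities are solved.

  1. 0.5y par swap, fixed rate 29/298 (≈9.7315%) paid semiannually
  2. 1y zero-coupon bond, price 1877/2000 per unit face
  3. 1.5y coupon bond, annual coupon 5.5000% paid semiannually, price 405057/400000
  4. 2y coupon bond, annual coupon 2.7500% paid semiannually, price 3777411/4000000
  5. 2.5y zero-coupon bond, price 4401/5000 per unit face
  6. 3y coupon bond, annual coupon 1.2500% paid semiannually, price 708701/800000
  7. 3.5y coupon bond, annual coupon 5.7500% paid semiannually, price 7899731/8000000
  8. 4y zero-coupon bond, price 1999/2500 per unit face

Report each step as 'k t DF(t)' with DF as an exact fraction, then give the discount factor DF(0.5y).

step 1 [0.5y] swap r/2=29/596: DF=(1 − 29/596·(0))/(1+29/596) = 596/625 ≈ 0.953600
step 2 [1y] zero: DF = P = 1877/2000 ≈ 0.938500
step 3 [1.5y] bond c/2=11/400: DF=(405057/400000 − 11/400·(0.953600+0.938500))/(1+11/400) = 9349/10000 ≈ 0.934900
step 4 [2y] bond c/2=11/800: DF=(3777411/4000000 − 11/800·(0.953600+0.938500+0.934900))/(1+11/800) = 2233/2500 ≈ 0.893200
step 5 [2.5y] zero: DF = P = 4401/5000 ≈ 0.880200
step 6 [3y] bond c/2=1/160: DF=(708701/800000 − 1/160·(0.953600+0.938500+0.934900+0.893200+0.880200))/(1+1/160) = 4259/5000 ≈ 0.851800
step 7 [3.5y] bond c/2=23/800: DF=(7899731/8000000 − 23/800·(0.953600+0.938500+0.934900+0.893200+0.880200+0.851800))/(1+23/800) = 323/400 ≈ 0.807500
step 8 [4y] zero: DF = P = 1999/2500 ≈ 0.799600

1 1/2 596/625
2 1 1877/2000
3 3/2 9349/10000
4 2 2233/2500
5 5/2 4401/5000
6 3 4259/5000
7 7/2 323/400
8 4 1999/2500
DF(0.5y) = 596/625 ≈ 0.953600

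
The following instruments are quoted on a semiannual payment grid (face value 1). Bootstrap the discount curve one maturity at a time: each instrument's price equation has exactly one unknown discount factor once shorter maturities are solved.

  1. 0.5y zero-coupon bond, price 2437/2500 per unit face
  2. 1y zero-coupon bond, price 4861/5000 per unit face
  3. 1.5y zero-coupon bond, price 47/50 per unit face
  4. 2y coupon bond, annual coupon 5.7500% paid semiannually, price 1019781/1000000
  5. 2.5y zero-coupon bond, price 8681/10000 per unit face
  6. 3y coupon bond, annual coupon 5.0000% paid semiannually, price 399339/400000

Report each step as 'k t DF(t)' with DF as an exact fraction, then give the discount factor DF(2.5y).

1 1/2 2437/2500
2 1 4861/5000
3 3/2 47/50
4 2 4553/5000
5 5/2 8681/10000
6 3 4301/5000
DF(2.5y) = 8681/10000 ≈ 0.868100

step 1 [0.5y] zero: DF = P = 2437/2500 ≈ 0.974800
step 2 [1y] zero: DF = P = 4861/5000 ≈ 0.972200
step 3 [1.5y] zero: DF = P = 47/50 ≈ 0.940000
step 4 [2y] bond c/2=23/800: DF=(1019781/1000000 − 23/800·(0.974800+0.972200+0.940000))/(1+23/800) = 4553/5000 ≈ 0.910600
step 5 [2.5y] zero: DF = P = 8681/10000 ≈ 0.868100
step 6 [3y] bond c/2=1/40: DF=(399339/400000 − 1/40·(0.974800+0.972200+0.940000+0.910600+0.868100))/(1+1/40) = 4301/5000 ≈ 0.860200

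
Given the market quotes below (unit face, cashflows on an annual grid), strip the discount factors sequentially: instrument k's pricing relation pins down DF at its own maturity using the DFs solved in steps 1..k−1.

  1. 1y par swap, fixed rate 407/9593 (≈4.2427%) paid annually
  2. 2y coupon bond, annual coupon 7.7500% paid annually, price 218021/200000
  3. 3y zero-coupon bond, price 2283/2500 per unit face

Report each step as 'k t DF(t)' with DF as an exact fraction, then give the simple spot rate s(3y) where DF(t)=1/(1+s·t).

1 1 9593/10000
2 2 9427/10000
3 3 2283/2500
s(3y) = (1/(2283/2500) − 1)/(3) = 217/6849 ≈ 3.1683%

step 1 [1y] swap r/1=407/9593: DF=(1 − 407/9593·(0))/(1+407/9593) = 9593/10000 ≈ 0.959300
step 2 [2y] bond c/1=31/400: DF=(218021/200000 − 31/400·(0.959300))/(1+31/400) = 9427/10000 ≈ 0.942700
step 3 [3y] zero: DF = P = 2283/2500 ≈ 0.913200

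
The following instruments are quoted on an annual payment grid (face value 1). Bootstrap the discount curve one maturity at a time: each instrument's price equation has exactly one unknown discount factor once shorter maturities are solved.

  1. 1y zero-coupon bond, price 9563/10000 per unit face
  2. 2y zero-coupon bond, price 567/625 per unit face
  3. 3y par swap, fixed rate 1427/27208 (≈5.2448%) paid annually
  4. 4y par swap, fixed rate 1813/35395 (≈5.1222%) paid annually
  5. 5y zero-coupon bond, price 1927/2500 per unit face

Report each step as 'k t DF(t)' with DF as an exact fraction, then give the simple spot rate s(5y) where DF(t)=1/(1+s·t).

step 1 [1y] zero: DF = P = 9563/10000 ≈ 0.956300
step 2 [2y] zero: DF = P = 567/625 ≈ 0.907200
step 3 [3y] swap r/1=1427/27208: DF=(1 − 1427/27208·(0.956300+0.907200))/(1+1427/27208) = 8573/10000 ≈ 0.857300
step 4 [4y] swap r/1=1813/35395: DF=(1 − 1813/35395·(0.956300+0.907200+0.857300))/(1+1813/35395) = 8187/10000 ≈ 0.818700
step 5 [5y] zero: DF = P = 1927/2500 ≈ 0.770800

1 1 9563/10000
2 2 567/625
3 3 8573/10000
4 4 8187/10000
5 5 1927/2500
s(5y) = (1/(1927/2500) − 1)/(5) = 573/9635 ≈ 5.9471%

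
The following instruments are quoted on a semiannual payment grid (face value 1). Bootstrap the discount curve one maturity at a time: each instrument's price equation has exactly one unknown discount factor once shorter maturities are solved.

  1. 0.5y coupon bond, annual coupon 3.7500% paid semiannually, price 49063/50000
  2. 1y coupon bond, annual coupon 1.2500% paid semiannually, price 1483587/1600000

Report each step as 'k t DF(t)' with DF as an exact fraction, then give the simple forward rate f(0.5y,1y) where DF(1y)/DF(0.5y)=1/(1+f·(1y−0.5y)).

1 1/2 602/625
2 1 1831/2000
f(0.5y,1y) = ((602/625)/(1831/2000) − 1)/(1/2) = 954/9155 ≈ 10.4205%

step 1 [0.5y] bond c/2=3/160: DF=(49063/50000 − 3/160·(0))/(1+3/160) = 602/625 ≈ 0.963200
step 2 [1y] bond c/2=1/160: DF=(1483587/1600000 − 1/160·(0.963200))/(1+1/160) = 1831/2000 ≈ 0.915500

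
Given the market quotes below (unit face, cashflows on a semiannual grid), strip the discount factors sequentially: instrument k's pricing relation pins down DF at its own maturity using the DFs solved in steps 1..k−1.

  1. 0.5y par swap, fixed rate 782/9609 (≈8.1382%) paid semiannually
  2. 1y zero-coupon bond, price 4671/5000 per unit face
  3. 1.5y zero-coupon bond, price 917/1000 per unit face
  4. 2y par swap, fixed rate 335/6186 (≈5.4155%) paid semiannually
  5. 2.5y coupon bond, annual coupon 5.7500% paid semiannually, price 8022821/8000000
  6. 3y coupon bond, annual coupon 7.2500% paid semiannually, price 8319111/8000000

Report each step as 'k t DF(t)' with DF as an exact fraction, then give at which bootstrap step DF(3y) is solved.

1 1/2 9609/10000
2 1 4671/5000
3 3/2 917/1000
4 2 1799/2000
5 5/2 8711/10000
6 3 527/625
DF(3y) is solved at step 6

step 1 [0.5y] swap r/2=391/9609: DF=(1 − 391/9609·(0))/(1+391/9609) = 9609/10000 ≈ 0.960900
step 2 [1y] zero: DF = P = 4671/5000 ≈ 0.934200
step 3 [1.5y] zero: DF = P = 917/1000 ≈ 0.917000
step 4 [2y] swap r/2=335/12372: DF=(1 − 335/12372·(0.960900+0.934200+0.917000))/(1+335/12372) = 1799/2000 ≈ 0.899500
step 5 [2.5y] bond c/2=23/800: DF=(8022821/8000000 − 23/800·(0.960900+0.934200+0.917000+0.899500))/(1+23/800) = 8711/10000 ≈ 0.871100
step 6 [3y] bond c/2=29/800: DF=(8319111/8000000 − 29/800·(0.960900+0.934200+0.917000+0.899500+0.871100))/(1+29/800) = 527/625 ≈ 0.843200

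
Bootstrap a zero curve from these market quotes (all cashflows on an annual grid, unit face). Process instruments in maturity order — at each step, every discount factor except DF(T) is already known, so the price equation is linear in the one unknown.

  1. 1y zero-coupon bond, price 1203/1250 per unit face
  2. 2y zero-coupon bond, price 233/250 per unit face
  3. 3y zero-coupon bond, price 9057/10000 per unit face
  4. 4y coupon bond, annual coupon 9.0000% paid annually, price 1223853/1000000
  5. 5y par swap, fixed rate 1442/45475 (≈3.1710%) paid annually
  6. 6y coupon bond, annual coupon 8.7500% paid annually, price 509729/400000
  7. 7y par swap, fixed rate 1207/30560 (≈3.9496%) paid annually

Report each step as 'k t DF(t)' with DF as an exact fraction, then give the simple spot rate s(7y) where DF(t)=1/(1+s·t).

1 1 1203/1250
2 2 233/250
3 3 9057/10000
4 4 2229/2500
5 5 4279/5000
6 6 8059/10000
7 7 3793/5000
s(7y) = (1/(3793/5000) − 1)/(7) = 1207/26551 ≈ 4.5460%

step 1 [1y] zero: DF = P = 1203/1250 ≈ 0.962400
step 2 [2y] zero: DF = P = 233/250 ≈ 0.932000
step 3 [3y] zero: DF = P = 9057/10000 ≈ 0.905700
step 4 [4y] bond c/1=9/100: DF=(1223853/1000000 − 9/100·(0.962400+0.932000+0.905700))/(1+9/100) = 2229/2500 ≈ 0.891600
step 5 [5y] swap r/1=1442/45475: DF=(1 − 1442/45475·(0.962400+0.932000+0.905700+0.891600))/(1+1442/45475) = 4279/5000 ≈ 0.855800
step 6 [6y] bond c/1=7/80: DF=(509729/400000 − 7/80·(0.962400+0.932000+0.905700+0.891600+0.855800))/(1+7/80) = 8059/10000 ≈ 0.805900
step 7 [7y] swap r/1=1207/30560: DF=(1 − 1207/30560·(0.962400+0.932000+0.905700+0.891600+0.855800+0.805900))/(1+1207/30560) = 3793/5000 ≈ 0.758600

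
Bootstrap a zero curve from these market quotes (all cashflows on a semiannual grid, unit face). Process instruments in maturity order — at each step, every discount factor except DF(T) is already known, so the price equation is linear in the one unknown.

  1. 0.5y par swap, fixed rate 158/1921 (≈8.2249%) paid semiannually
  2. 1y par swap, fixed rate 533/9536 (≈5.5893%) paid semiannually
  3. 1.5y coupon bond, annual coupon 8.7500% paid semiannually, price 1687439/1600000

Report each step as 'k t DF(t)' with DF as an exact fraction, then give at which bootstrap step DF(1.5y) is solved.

1 1/2 1921/2000
2 1 9467/10000
3 3/2 1861/2000
DF(1.5y) is solved at step 3

step 1 [0.5y] swap r/2=79/1921: DF=(1 − 79/1921·(0))/(1+79/1921) = 1921/2000 ≈ 0.960500
step 2 [1y] swap r/2=533/19072: DF=(1 − 533/19072·(0.960500))/(1+533/19072) = 9467/10000 ≈ 0.946700
step 3 [1.5y] bond c/2=7/160: DF=(1687439/1600000 − 7/160·(0.960500+0.946700))/(1+7/160) = 1861/2000 ≈ 0.930500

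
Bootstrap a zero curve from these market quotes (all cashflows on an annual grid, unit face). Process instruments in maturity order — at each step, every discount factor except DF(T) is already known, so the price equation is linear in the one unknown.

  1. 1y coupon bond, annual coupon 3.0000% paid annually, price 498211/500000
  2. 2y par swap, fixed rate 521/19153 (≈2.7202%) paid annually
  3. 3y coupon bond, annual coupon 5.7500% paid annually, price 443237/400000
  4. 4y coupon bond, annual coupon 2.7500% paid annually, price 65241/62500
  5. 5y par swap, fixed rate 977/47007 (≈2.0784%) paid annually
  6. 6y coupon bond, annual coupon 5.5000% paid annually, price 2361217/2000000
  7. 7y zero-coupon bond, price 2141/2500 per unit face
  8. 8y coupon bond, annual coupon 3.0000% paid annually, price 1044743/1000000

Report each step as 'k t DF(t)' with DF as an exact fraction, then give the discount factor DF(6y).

step 1 [1y] bond c/1=3/100: DF=(498211/500000 − 3/100·(0))/(1+3/100) = 4837/5000 ≈ 0.967400
step 2 [2y] swap r/1=521/19153: DF=(1 − 521/19153·(0.967400))/(1+521/19153) = 9479/10000 ≈ 0.947900
step 3 [3y] bond c/1=23/400: DF=(443237/400000 − 23/400·(0.967400+0.947900))/(1+23/400) = 9437/10000 ≈ 0.943700
step 4 [4y] bond c/1=11/400: DF=(65241/62500 − 11/400·(0.967400+0.947900+0.943700))/(1+11/400) = 4697/5000 ≈ 0.939400
step 5 [5y] swap r/1=977/47007: DF=(1 − 977/47007·(0.967400+0.947900+0.943700+0.939400))/(1+977/47007) = 9023/10000 ≈ 0.902300
step 6 [6y] bond c/1=11/200: DF=(2361217/2000000 − 11/200·(0.967400+0.947900+0.943700+0.939400+0.902300))/(1+11/200) = 437/500 ≈ 0.874000
step 7 [7y] zero: DF = P = 2141/2500 ≈ 0.856400
step 8 [8y] bond c/1=3/100: DF=(1044743/1000000 − 3/100·(0.967400+0.947900+0.943700+0.939400+0.902300+0.874000+0.856400))/(1+3/100) = 827/1000 ≈ 0.827000

1 1 4837/5000
2 2 9479/10000
3 3 9437/10000
4 4 4697/5000
5 5 9023/10000
6 6 437/500
7 7 2141/2500
8 8 827/1000
DF(6y) = 437/500 ≈ 0.874000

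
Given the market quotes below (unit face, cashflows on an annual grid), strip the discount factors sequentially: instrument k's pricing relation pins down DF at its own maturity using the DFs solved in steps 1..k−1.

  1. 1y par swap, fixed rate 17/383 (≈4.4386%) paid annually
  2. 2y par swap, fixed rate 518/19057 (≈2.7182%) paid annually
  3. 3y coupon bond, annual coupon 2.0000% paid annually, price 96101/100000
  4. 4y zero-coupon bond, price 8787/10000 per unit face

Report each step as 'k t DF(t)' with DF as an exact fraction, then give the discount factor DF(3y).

1 1 383/400
2 2 4741/5000
3 3 1131/1250
4 4 8787/10000
DF(3y) = 1131/1250 ≈ 0.904800

step 1 [1y] swap r/1=17/383: DF=(1 − 17/383·(0))/(1+17/383) = 383/400 ≈ 0.957500
step 2 [2y] swap r/1=518/19057: DF=(1 − 518/19057·(0.957500))/(1+518/19057) = 4741/5000 ≈ 0.948200
step 3 [3y] bond c/1=1/50: DF=(96101/100000 − 1/50·(0.957500+0.948200))/(1+1/50) = 1131/1250 ≈ 0.904800
step 4 [4y] zero: DF = P = 8787/10000 ≈ 0.878700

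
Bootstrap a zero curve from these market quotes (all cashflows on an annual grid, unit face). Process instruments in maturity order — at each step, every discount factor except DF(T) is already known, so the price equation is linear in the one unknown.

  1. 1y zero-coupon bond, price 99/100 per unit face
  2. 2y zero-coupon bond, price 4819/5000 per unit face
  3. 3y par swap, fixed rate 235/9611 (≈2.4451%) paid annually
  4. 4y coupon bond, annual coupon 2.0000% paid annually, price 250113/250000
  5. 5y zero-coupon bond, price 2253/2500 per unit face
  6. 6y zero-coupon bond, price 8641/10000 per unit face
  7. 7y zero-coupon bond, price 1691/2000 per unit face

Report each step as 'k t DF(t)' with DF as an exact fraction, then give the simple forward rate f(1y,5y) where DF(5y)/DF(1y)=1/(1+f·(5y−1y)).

1 1 99/100
2 2 4819/5000
3 3 1859/2000
4 4 9243/10000
5 5 2253/2500
6 6 8641/10000
7 7 1691/2000
f(1y,5y) = ((99/100)/(2253/2500) − 1)/(4) = 37/1502 ≈ 2.4634%

step 1 [1y] zero: DF = P = 99/100 ≈ 0.990000
step 2 [2y] zero: DF = P = 4819/5000 ≈ 0.963800
step 3 [3y] swap r/1=235/9611: DF=(1 − 235/9611·(0.990000+0.963800))/(1+235/9611) = 1859/2000 ≈ 0.929500
step 4 [4y] bond c/1=1/50: DF=(250113/250000 − 1/50·(0.990000+0.963800+0.929500))/(1+1/50) = 9243/10000 ≈ 0.924300
step 5 [5y] zero: DF = P = 2253/2500 ≈ 0.901200
step 6 [6y] zero: DF = P = 8641/10000 ≈ 0.864100
step 7 [7y] zero: DF = P = 1691/2000 ≈ 0.845500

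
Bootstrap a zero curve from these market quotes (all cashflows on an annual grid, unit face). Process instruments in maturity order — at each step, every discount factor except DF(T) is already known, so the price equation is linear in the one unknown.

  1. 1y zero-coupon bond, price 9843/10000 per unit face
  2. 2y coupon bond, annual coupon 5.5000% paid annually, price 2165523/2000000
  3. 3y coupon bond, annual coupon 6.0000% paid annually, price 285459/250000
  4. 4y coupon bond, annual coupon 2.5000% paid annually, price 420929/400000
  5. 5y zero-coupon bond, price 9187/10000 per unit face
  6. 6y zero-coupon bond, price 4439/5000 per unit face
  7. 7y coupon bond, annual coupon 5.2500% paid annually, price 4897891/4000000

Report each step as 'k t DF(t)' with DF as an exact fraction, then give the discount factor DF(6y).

1 1 9843/10000
2 2 39/40
3 3 9663/10000
4 4 9553/10000
5 5 9187/10000
6 6 4439/5000
7 7 8797/10000
DF(6y) = 4439/5000 ≈ 0.887800

step 1 [1y] zero: DF = P = 9843/10000 ≈ 0.984300
step 2 [2y] bond c/1=11/200: DF=(2165523/2000000 − 11/200·(0.984300))/(1+11/200) = 39/40 ≈ 0.975000
step 3 [3y] bond c/1=3/50: DF=(285459/250000 − 3/50·(0.984300+0.975000))/(1+3/50) = 9663/10000 ≈ 0.966300
step 4 [4y] bond c/1=1/40: DF=(420929/400000 − 1/40·(0.984300+0.975000+0.966300))/(1+1/40) = 9553/10000 ≈ 0.955300
step 5 [5y] zero: DF = P = 9187/10000 ≈ 0.918700
step 6 [6y] zero: DF = P = 4439/5000 ≈ 0.887800
step 7 [7y] bond c/1=21/400: DF=(4897891/4000000 − 21/400·(0.984300+0.975000+0.966300+0.955300+0.918700+0.887800))/(1+21/400) = 8797/10000 ≈ 0.879700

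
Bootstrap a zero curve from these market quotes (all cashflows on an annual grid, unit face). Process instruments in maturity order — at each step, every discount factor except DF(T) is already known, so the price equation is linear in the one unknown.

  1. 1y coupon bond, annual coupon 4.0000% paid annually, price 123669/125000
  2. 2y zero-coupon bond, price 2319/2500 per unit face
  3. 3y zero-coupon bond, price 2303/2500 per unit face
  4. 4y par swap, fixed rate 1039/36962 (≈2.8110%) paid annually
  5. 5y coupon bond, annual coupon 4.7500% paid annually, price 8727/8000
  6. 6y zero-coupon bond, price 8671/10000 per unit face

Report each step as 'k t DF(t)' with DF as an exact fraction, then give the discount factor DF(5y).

1 1 9513/10000
2 2 2319/2500
3 3 2303/2500
4 4 8961/10000
5 5 4369/5000
6 6 8671/10000
DF(5y) = 4369/5000 ≈ 0.873800

step 1 [1y] bond c/1=1/25: DF=(123669/125000 − 1/25·(0))/(1+1/25) = 9513/10000 ≈ 0.951300
step 2 [2y] zero: DF = P = 2319/2500 ≈ 0.927600
step 3 [3y] zero: DF = P = 2303/2500 ≈ 0.921200
step 4 [4y] swap r/1=1039/36962: DF=(1 − 1039/36962·(0.951300+0.927600+0.921200))/(1+1039/36962) = 8961/10000 ≈ 0.896100
step 5 [5y] bond c/1=19/400: DF=(8727/8000 − 19/400·(0.951300+0.927600+0.921200+0.896100))/(1+19/400) = 4369/5000 ≈ 0.873800
step 6 [6y] zero: DF = P = 8671/10000 ≈ 0.867100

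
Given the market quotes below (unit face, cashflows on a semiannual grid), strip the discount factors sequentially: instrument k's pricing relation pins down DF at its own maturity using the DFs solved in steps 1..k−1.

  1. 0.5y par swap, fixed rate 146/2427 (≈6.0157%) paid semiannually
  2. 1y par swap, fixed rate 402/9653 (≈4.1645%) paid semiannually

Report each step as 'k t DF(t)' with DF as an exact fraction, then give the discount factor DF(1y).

1 1/2 2427/2500
2 1 4799/5000
DF(1y) = 4799/5000 ≈ 0.959800

step 1 [0.5y] swap r/2=73/2427: DF=(1 − 73/2427·(0))/(1+73/2427) = 2427/2500 ≈ 0.970800
step 2 [1y] swap r/2=201/9653: DF=(1 − 201/9653·(0.970800))/(1+201/9653) = 4799/5000 ≈ 0.959800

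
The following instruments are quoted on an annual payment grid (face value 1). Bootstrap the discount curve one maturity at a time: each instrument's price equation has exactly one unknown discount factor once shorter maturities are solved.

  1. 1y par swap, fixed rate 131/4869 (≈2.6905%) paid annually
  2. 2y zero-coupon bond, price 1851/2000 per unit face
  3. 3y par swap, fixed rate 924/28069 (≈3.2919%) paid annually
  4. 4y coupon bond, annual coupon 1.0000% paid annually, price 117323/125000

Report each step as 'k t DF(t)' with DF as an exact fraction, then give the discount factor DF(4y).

step 1 [1y] swap r/1=131/4869: DF=(1 − 131/4869·(0))/(1+131/4869) = 4869/5000 ≈ 0.973800
step 2 [2y] zero: DF = P = 1851/2000 ≈ 0.925500
step 3 [3y] swap r/1=924/28069: DF=(1 − 924/28069·(0.973800+0.925500))/(1+924/28069) = 2269/2500 ≈ 0.907600
step 4 [4y] bond c/1=1/100: DF=(117323/125000 − 1/100·(0.973800+0.925500+0.907600))/(1+1/100) = 1803/2000 ≈ 0.901500

1 1 4869/5000
2 2 1851/2000
3 3 2269/2500
4 4 1803/2000
DF(4y) = 1803/2000 ≈ 0.901500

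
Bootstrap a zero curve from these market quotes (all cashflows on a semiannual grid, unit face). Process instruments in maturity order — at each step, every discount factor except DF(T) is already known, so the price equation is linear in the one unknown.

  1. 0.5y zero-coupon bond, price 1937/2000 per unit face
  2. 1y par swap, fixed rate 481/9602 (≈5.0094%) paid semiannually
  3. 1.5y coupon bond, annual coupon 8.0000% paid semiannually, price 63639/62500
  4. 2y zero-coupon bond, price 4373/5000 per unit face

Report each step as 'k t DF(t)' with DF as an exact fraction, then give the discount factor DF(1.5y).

step 1 [0.5y] zero: DF = P = 1937/2000 ≈ 0.968500
step 2 [1y] swap r/2=481/19204: DF=(1 − 481/19204·(0.968500))/(1+481/19204) = 9519/10000 ≈ 0.951900
step 3 [1.5y] bond c/2=1/25: DF=(63639/62500 − 1/25·(0.968500+0.951900))/(1+1/25) = 2263/2500 ≈ 0.905200
step 4 [2y] zero: DF = P = 4373/5000 ≈ 0.874600

1 1/2 1937/2000
2 1 9519/10000
3 3/2 2263/2500
4 2 4373/5000
DF(1.5y) = 2263/2500 ≈ 0.905200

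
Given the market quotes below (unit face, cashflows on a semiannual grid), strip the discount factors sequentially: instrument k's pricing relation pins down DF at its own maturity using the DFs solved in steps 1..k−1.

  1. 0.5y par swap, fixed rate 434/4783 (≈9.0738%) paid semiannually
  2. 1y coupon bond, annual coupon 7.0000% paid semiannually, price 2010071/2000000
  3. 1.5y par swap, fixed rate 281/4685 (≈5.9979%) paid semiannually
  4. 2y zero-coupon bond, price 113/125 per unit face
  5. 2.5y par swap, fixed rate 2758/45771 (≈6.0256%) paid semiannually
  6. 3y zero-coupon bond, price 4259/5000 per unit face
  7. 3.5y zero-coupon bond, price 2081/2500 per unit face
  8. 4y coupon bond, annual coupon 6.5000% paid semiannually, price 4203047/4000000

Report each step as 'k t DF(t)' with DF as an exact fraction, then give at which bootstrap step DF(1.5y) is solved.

1 1/2 4783/5000
2 1 9387/10000
3 3/2 9157/10000
4 2 113/125
5 5/2 8621/10000
6 3 4259/5000
7 7/2 2081/2500
8 4 4103/5000
DF(1.5y) is solved at step 3

step 1 [0.5y] swap r/2=217/4783: DF=(1 − 217/4783·(0))/(1+217/4783) = 4783/5000 ≈ 0.956600
step 2 [1y] bond c/2=7/200: DF=(2010071/2000000 − 7/200·(0.956600))/(1+7/200) = 9387/10000 ≈ 0.938700
step 3 [1.5y] swap r/2=281/9370: DF=(1 − 281/9370·(0.956600+0.938700))/(1+281/9370) = 9157/10000 ≈ 0.915700
step 4 [2y] zero: DF = P = 113/125 ≈ 0.904000
step 5 [2.5y] swap r/2=1379/45771: DF=(1 − 1379/45771·(0.956600+0.938700+0.915700+0.904000))/(1+1379/45771) = 8621/10000 ≈ 0.862100
step 6 [3y] zero: DF = P = 4259/5000 ≈ 0.851800
step 7 [3.5y] zero: DF = P = 2081/2500 ≈ 0.832400
step 8 [4y] bond c/2=13/400: DF=(4203047/4000000 − 13/400·(0.956600+0.938700+0.915700+0.904000+0.862100+0.851800+0.832400))/(1+13/400) = 4103/5000 ≈ 0.820600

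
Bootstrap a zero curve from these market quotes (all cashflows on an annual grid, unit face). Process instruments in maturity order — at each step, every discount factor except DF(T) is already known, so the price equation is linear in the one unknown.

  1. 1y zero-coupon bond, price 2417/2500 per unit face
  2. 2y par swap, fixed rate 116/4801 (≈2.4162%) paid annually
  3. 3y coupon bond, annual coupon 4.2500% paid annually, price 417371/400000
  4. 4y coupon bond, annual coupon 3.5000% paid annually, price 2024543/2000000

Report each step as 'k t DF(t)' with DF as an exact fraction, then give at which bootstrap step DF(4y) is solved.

1 1 2417/2500
2 2 596/625
3 3 4613/5000
4 4 8819/10000
DF(4y) is solved at step 4

step 1 [1y] zero: DF = P = 2417/2500 ≈ 0.966800
step 2 [2y] swap r/1=116/4801: DF=(1 − 116/4801·(0.966800))/(1+116/4801) = 596/625 ≈ 0.953600
step 3 [3y] bond c/1=17/400: DF=(417371/400000 − 17/400·(0.966800+0.953600))/(1+17/400) = 4613/5000 ≈ 0.922600
step 4 [4y] bond c/1=7/200: DF=(2024543/2000000 − 7/200·(0.966800+0.953600+0.922600))/(1+7/200) = 8819/10000 ≈ 0.881900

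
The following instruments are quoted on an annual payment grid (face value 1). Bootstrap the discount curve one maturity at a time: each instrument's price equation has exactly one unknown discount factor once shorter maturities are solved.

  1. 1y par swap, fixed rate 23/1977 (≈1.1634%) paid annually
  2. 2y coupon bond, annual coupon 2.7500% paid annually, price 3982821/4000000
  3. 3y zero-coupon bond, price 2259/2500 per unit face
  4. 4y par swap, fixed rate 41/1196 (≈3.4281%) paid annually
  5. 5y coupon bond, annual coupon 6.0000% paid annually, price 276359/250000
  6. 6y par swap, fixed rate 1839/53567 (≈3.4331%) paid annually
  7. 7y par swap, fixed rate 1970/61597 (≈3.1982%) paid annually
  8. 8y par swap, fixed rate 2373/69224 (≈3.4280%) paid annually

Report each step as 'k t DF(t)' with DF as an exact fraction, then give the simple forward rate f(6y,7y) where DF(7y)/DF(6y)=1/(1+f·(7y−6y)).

1 1 1977/2000
2 2 4713/5000
3 3 2259/2500
4 4 8729/10000
5 5 833/1000
6 6 8161/10000
7 7 803/1000
8 8 7627/10000
f(6y,7y) = ((8161/10000)/(803/1000) − 1)/(1) = 131/8030 ≈ 1.6314%

step 1 [1y] swap r/1=23/1977: DF=(1 − 23/1977·(0))/(1+23/1977) = 1977/2000 ≈ 0.988500
step 2 [2y] bond c/1=11/400: DF=(3982821/4000000 − 11/400·(0.988500))/(1+11/400) = 4713/5000 ≈ 0.942600
step 3 [3y] zero: DF = P = 2259/2500 ≈ 0.903600
step 4 [4y] swap r/1=41/1196: DF=(1 − 41/1196·(0.988500+0.942600+0.903600))/(1+41/1196) = 8729/10000 ≈ 0.872900
step 5 [5y] bond c/1=3/50: DF=(276359/250000 − 3/50·(0.988500+0.942600+0.903600+0.872900))/(1+3/50) = 833/1000 ≈ 0.833000
step 6 [6y] swap r/1=1839/53567: DF=(1 − 1839/53567·(0.988500+0.942600+0.903600+0.872900+0.833000))/(1+1839/53567) = 8161/10000 ≈ 0.816100
step 7 [7y] swap r/1=1970/61597: DF=(1 − 1970/61597·(0.988500+0.942600+0.903600+0.872900+0.833000+0.816100))/(1+1970/61597) = 803/1000 ≈ 0.803000
step 8 [8y] swap r/1=2373/69224: DF=(1 − 2373/69224·(0.988500+0.942600+0.903600+0.872900+0.833000+0.816100+0.803000))/(1+2373/69224) = 7627/10000 ≈ 0.762700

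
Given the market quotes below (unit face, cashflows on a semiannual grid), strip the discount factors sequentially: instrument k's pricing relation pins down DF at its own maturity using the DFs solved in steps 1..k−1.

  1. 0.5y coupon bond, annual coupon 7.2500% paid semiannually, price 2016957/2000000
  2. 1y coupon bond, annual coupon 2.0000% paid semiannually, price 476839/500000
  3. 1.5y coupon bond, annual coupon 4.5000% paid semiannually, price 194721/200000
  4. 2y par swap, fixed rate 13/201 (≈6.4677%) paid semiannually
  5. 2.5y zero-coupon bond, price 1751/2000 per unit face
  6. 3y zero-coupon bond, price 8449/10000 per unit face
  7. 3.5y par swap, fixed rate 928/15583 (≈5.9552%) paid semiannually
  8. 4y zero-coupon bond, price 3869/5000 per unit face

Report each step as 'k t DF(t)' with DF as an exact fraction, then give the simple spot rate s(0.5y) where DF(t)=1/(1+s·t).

1 1/2 2433/2500
2 1 4673/5000
3 3/2 4551/5000
4 2 2201/2500
5 5/2 1751/2000
6 3 8449/10000
7 7/2 509/625
8 4 3869/5000
s(0.5y) = (1/(2433/2500) − 1)/(1/2) = 134/2433 ≈ 5.5076%

step 1 [0.5y] bond c/2=29/800: DF=(2016957/2000000 − 29/800·(0))/(1+29/800) = 2433/2500 ≈ 0.973200
step 2 [1y] bond c/2=1/100: DF=(476839/500000 − 1/100·(0.973200))/(1+1/100) = 4673/5000 ≈ 0.934600
step 3 [1.5y] bond c/2=9/400: DF=(194721/200000 − 9/400·(0.973200+0.934600))/(1+9/400) = 4551/5000 ≈ 0.910200
step 4 [2y] swap r/2=13/402: DF=(1 − 13/402·(0.973200+0.934600+0.910200))/(1+13/402) = 2201/2500 ≈ 0.880400
step 5 [2.5y] zero: DF = P = 1751/2000 ≈ 0.875500
step 6 [3y] zero: DF = P = 8449/10000 ≈ 0.844900
step 7 [3.5y] swap r/2=464/15583: DF=(1 − 464/15583·(0.973200+0.934600+0.910200+0.880400+0.875500+0.844900))/(1+464/15583) = 509/625 ≈ 0.814400
step 8 [4y] zero: DF = P = 3869/5000 ≈ 0.773800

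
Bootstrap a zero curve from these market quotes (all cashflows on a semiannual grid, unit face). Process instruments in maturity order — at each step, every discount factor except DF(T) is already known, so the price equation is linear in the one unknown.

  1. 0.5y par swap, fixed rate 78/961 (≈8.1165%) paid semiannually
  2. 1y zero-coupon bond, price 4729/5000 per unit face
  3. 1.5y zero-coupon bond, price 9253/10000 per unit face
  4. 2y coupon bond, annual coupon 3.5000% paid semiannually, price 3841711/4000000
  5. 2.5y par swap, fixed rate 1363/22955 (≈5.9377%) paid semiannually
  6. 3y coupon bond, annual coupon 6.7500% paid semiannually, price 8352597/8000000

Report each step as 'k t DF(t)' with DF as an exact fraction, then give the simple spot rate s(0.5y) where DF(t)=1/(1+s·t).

1 1/2 961/1000
2 1 4729/5000
3 3/2 9253/10000
4 2 1119/1250
5 5/2 8637/10000
6 3 8601/10000
s(0.5y) = (1/(961/1000) − 1)/(1/2) = 78/961 ≈ 8.1165%

step 1 [0.5y] swap r/2=39/961: DF=(1 − 39/961·(0))/(1+39/961) = 961/1000 ≈ 0.961000
step 2 [1y] zero: DF = P = 4729/5000 ≈ 0.945800
step 3 [1.5y] zero: DF = P = 9253/10000 ≈ 0.925300
step 4 [2y] bond c/2=7/400: DF=(3841711/4000000 − 7/400·(0.961000+0.945800+0.925300))/(1+7/400) = 1119/1250 ≈ 0.895200
step 5 [2.5y] swap r/2=1363/45910: DF=(1 − 1363/45910·(0.961000+0.945800+0.925300+0.895200))/(1+1363/45910) = 8637/10000 ≈ 0.863700
step 6 [3y] bond c/2=27/800: DF=(8352597/8000000 − 27/800·(0.961000+0.945800+0.925300+0.895200+0.863700))/(1+27/800) = 8601/10000 ≈ 0.860100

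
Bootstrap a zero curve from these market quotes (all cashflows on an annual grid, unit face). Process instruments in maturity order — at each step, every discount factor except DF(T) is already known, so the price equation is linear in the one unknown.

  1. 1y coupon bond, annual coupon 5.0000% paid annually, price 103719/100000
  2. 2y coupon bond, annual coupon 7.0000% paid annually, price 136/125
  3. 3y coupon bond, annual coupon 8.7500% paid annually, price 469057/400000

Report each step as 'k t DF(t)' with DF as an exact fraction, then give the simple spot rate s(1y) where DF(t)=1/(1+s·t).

step 1 [1y] bond c/1=1/20: DF=(103719/100000 − 1/20·(0))/(1+1/20) = 4939/5000 ≈ 0.987800
step 2 [2y] bond c/1=7/100: DF=(136/125 − 7/100·(0.987800))/(1+7/100) = 4761/5000 ≈ 0.952200
step 3 [3y] bond c/1=7/80: DF=(469057/400000 − 7/80·(0.987800+0.952200))/(1+7/80) = 4611/5000 ≈ 0.922200

1 1 4939/5000
2 2 4761/5000
3 3 4611/5000
s(1y) = (1/(4939/5000) − 1)/(1) = 61/4939 ≈ 1.2351%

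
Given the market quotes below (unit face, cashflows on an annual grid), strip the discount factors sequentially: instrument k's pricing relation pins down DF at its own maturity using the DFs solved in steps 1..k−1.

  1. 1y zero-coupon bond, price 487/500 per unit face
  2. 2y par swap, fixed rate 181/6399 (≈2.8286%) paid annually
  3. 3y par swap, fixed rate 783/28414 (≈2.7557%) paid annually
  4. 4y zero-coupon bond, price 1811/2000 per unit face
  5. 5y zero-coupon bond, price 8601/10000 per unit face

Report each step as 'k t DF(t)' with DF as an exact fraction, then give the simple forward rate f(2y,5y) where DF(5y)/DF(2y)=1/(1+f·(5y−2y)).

step 1 [1y] zero: DF = P = 487/500 ≈ 0.974000
step 2 [2y] swap r/1=181/6399: DF=(1 − 181/6399·(0.974000))/(1+181/6399) = 9457/10000 ≈ 0.945700
step 3 [3y] swap r/1=783/28414: DF=(1 − 783/28414·(0.974000+0.945700))/(1+783/28414) = 9217/10000 ≈ 0.921700
step 4 [4y] zero: DF = P = 1811/2000 ≈ 0.905500
step 5 [5y] zero: DF = P = 8601/10000 ≈ 0.860100

1 1 487/500
2 2 9457/10000
3 3 9217/10000
4 4 1811/2000
5 5 8601/10000
f(2y,5y) = ((9457/10000)/(8601/10000) − 1)/(3) = 856/25803 ≈ 3.3174%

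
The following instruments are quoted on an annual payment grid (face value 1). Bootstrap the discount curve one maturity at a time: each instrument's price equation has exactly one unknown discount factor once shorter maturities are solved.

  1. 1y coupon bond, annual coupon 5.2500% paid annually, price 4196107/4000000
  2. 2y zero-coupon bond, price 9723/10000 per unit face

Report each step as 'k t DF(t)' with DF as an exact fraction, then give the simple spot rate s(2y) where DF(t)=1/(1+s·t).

step 1 [1y] bond c/1=21/400: DF=(4196107/4000000 − 21/400·(0))/(1+21/400) = 9967/10000 ≈ 0.996700
step 2 [2y] zero: DF = P = 9723/10000 ≈ 0.972300

1 1 9967/10000
2 2 9723/10000
s(2y) = (1/(9723/10000) − 1)/(2) = 277/19446 ≈ 1.4245%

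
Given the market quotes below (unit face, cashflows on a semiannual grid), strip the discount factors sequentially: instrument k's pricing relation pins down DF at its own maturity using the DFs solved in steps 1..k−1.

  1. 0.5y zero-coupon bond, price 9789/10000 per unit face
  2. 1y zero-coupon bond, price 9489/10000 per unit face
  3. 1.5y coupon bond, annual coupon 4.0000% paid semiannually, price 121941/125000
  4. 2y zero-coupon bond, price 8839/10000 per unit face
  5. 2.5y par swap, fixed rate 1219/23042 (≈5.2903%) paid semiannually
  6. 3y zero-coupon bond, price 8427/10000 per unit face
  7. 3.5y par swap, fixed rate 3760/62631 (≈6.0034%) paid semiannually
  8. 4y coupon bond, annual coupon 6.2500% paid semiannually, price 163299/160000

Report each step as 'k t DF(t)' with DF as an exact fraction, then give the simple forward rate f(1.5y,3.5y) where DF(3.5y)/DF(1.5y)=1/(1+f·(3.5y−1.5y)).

1 1/2 9789/10000
2 1 9489/10000
3 3/2 4593/5000
4 2 8839/10000
5 5/2 8781/10000
6 3 8427/10000
7 7/2 203/250
8 4 7999/10000
f(1.5y,3.5y) = ((4593/5000)/(203/250) − 1)/(2) = 533/8120 ≈ 6.5640%

step 1 [0.5y] zero: DF = P = 9789/10000 ≈ 0.978900
step 2 [1y] zero: DF = P = 9489/10000 ≈ 0.948900
step 3 [1.5y] bond c/2=1/50: DF=(121941/125000 − 1/50·(0.978900+0.948900))/(1+1/50) = 4593/5000 ≈ 0.918600
step 4 [2y] zero: DF = P = 8839/10000 ≈ 0.883900
step 5 [2.5y] swap r/2=1219/46084: DF=(1 − 1219/46084·(0.978900+0.948900+0.918600+0.883900))/(1+1219/46084) = 8781/10000 ≈ 0.878100
step 6 [3y] zero: DF = P = 8427/10000 ≈ 0.842700
step 7 [3.5y] swap r/2=1880/62631: DF=(1 − 1880/62631·(0.978900+0.948900+0.918600+0.883900+0.878100+0.842700))/(1+1880/62631) = 203/250 ≈ 0.812000
step 8 [4y] bond c/2=1/32: DF=(163299/160000 − 1/32·(0.978900+0.948900+0.918600+0.883900+0.878100+0.842700+0.812000))/(1+1/32) = 7999/10000 ≈ 0.799900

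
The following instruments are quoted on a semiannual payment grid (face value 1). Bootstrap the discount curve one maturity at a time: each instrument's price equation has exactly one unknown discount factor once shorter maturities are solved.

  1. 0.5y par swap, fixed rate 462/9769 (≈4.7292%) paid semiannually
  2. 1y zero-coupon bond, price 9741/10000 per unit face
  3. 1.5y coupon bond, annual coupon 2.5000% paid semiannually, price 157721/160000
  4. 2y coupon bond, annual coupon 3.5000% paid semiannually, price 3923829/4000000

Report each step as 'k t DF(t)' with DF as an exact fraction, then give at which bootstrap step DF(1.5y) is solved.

step 1 [0.5y] swap r/2=231/9769: DF=(1 − 231/9769·(0))/(1+231/9769) = 9769/10000 ≈ 0.976900
step 2 [1y] zero: DF = P = 9741/10000 ≈ 0.974100
step 3 [1.5y] bond c/2=1/80: DF=(157721/160000 − 1/80·(0.976900+0.974100))/(1+1/80) = 1899/2000 ≈ 0.949500
step 4 [2y] bond c/2=7/400: DF=(3923829/4000000 − 7/400·(0.976900+0.974100+0.949500))/(1+7/400) = 4571/5000 ≈ 0.914200

1 1/2 9769/10000
2 1 9741/10000
3 3/2 1899/2000
4 2 4571/5000
DF(1.5y) is solved at step 3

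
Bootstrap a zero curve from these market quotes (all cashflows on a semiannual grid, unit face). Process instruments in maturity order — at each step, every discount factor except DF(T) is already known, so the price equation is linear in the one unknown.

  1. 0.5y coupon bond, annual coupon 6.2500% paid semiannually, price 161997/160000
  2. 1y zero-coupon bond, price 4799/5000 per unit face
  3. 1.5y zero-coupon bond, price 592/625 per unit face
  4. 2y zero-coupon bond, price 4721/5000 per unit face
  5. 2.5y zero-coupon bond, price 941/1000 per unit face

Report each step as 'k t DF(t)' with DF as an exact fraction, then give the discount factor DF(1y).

step 1 [0.5y] bond c/2=1/32: DF=(161997/160000 − 1/32·(0))/(1+1/32) = 4909/5000 ≈ 0.981800
step 2 [1y] zero: DF = P = 4799/5000 ≈ 0.959800
step 3 [1.5y] zero: DF = P = 592/625 ≈ 0.947200
step 4 [2y] zero: DF = P = 4721/5000 ≈ 0.944200
step 5 [2.5y] zero: DF = P = 941/1000 ≈ 0.941000

1 1/2 4909/5000
2 1 4799/5000
3 3/2 592/625
4 2 4721/5000
5 5/2 941/1000
DF(1y) = 4799/5000 ≈ 0.959800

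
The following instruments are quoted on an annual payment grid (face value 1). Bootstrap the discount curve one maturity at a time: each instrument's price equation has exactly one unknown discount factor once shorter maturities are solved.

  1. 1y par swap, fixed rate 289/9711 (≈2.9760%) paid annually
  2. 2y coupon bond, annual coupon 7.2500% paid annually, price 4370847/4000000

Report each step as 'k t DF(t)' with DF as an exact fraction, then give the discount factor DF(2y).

step 1 [1y] swap r/1=289/9711: DF=(1 − 289/9711·(0))/(1+289/9711) = 9711/10000 ≈ 0.971100
step 2 [2y] bond c/1=29/400: DF=(4370847/4000000 − 29/400·(0.971100))/(1+29/400) = 2383/2500 ≈ 0.953200

1 1 9711/10000
2 2 2383/2500
DF(2y) = 2383/2500 ≈ 0.953200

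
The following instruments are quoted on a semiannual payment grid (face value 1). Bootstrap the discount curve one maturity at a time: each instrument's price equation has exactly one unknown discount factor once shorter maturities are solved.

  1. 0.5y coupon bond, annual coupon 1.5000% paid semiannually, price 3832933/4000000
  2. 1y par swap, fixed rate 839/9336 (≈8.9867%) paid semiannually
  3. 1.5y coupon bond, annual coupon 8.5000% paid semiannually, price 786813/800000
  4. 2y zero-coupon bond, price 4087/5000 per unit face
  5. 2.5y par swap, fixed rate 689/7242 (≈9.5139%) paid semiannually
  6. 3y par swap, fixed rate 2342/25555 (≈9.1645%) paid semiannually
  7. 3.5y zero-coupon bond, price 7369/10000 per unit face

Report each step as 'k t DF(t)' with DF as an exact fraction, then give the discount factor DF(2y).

step 1 [0.5y] bond c/2=3/400: DF=(3832933/4000000 − 3/400·(0))/(1+3/400) = 9511/10000 ≈ 0.951100
step 2 [1y] swap r/2=839/18672: DF=(1 − 839/18672·(0.951100))/(1+839/18672) = 9161/10000 ≈ 0.916100
step 3 [1.5y] bond c/2=17/400: DF=(786813/800000 − 17/400·(0.951100+0.916100))/(1+17/400) = 8673/10000 ≈ 0.867300
step 4 [2y] zero: DF = P = 4087/5000 ≈ 0.817400
step 5 [2.5y] swap r/2=689/14484: DF=(1 − 689/14484·(0.951100+0.916100+0.867300+0.817400))/(1+689/14484) = 7933/10000 ≈ 0.793300
step 6 [3y] swap r/2=1171/25555: DF=(1 − 1171/25555·(0.951100+0.916100+0.867300+0.817400+0.793300))/(1+1171/25555) = 3829/5000 ≈ 0.765800
step 7 [3.5y] zero: DF = P = 7369/10000 ≈ 0.736900

1 1/2 9511/10000
2 1 9161/10000
3 3/2 8673/10000
4 2 4087/5000
5 5/2 7933/10000
6 3 3829/5000
7 7/2 7369/10000
DF(2y) = 4087/5000 ≈ 0.817400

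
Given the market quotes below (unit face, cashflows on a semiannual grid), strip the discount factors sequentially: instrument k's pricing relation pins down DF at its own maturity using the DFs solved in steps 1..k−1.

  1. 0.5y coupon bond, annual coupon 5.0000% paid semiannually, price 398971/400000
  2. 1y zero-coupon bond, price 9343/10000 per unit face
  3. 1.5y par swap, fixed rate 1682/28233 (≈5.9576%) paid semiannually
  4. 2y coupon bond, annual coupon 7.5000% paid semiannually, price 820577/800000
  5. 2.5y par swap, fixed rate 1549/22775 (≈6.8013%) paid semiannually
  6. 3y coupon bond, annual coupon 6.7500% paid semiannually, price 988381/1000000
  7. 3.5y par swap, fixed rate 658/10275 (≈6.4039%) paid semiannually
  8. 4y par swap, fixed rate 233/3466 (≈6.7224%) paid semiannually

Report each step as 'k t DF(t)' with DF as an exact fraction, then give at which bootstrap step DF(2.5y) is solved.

step 1 [0.5y] bond c/2=1/40: DF=(398971/400000 − 1/40·(0))/(1+1/40) = 9731/10000 ≈ 0.973100
step 2 [1y] zero: DF = P = 9343/10000 ≈ 0.934300
step 3 [1.5y] swap r/2=841/28233: DF=(1 − 841/28233·(0.973100+0.934300))/(1+841/28233) = 9159/10000 ≈ 0.915900
step 4 [2y] bond c/2=3/80: DF=(820577/800000 − 3/80·(0.973100+0.934300+0.915900))/(1+3/80) = 4433/5000 ≈ 0.886600
step 5 [2.5y] swap r/2=1549/45550: DF=(1 − 1549/45550·(0.973100+0.934300+0.915900+0.886600))/(1+1549/45550) = 8451/10000 ≈ 0.845100
step 6 [3y] bond c/2=27/800: DF=(988381/1000000 − 27/800·(0.973100+0.934300+0.915900+0.886600+0.845100))/(1+27/800) = 4037/5000 ≈ 0.807400
step 7 [3.5y] swap r/2=329/10275: DF=(1 − 329/10275·(0.973100+0.934300+0.915900+0.886600+0.845100+0.807400))/(1+329/10275) = 4013/5000 ≈ 0.802600
step 8 [4y] swap r/2=233/6932: DF=(1 − 233/6932·(0.973100+0.934300+0.915900+0.886600+0.845100+0.807400+0.802600))/(1+233/6932) = 767/1000 ≈ 0.767000

1 1/2 9731/10000
2 1 9343/10000
3 3/2 9159/10000
4 2 4433/5000
5 5/2 8451/10000
6 3 4037/5000
7 7/2 4013/5000
8 4 767/1000
DF(2.5y) is solved at step 5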